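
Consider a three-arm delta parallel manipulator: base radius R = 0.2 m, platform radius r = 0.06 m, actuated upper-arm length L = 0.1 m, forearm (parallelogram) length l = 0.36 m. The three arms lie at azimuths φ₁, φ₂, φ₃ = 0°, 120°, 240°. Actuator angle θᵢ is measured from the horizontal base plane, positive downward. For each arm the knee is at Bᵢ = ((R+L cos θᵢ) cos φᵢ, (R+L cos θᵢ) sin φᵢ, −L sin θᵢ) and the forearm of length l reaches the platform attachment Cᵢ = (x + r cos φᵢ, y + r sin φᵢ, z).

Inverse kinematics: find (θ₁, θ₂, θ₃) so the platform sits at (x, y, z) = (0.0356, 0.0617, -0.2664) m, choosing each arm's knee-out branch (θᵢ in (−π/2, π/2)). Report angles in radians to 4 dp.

θ₁ = -0.2611, θ₂ = -0.2614, θ₃ = 0.6114

arm 1 (φ=0.0°): x'=0.0356, y'=0.0617
  A cos θ + B sin θ = C:  0.1044·cos θ + -0.2664·sin θ = 0.1696
  √(A²+B²)=0.2861;  θ1 = -1.1973+0.9362 ≈ -0.2611
arm 2 (φ=120.0°): x'=0.0356, y'=-0.0617
  e−x'=0.1044;  (l²−L²−(e−x')²−y'²−z²)/2L = 0.1697
  γ=atan2(-0.2664,0.1044)=-1.1974;  ψ=arccos(0.5930)=0.9360;  θ2=γ+ψ≈-0.2614
arm 3 (φ=240.0°): x'=-0.0712, y'=0.0000
  A cos θ + B sin θ = C:  0.2112·cos θ + -0.2664·sin θ = 0.0201
  θ3 = atan2(B,A) + arccos(C/0.3400) = 0.6114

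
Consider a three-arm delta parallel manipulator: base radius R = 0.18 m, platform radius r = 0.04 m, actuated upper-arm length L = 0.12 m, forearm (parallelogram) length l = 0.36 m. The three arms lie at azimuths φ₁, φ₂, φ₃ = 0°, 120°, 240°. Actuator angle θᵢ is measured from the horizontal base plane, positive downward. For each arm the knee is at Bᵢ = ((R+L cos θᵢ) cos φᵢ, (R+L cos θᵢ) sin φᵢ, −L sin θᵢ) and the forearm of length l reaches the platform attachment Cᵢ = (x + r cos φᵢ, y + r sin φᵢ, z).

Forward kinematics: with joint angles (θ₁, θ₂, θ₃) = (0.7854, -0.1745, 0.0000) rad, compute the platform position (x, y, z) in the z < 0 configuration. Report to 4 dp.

O1 = (0.2249·cos0.0°, 0.2249·sin0.0°, -0.0849) = (0.2249, 0.0000, -0.0849)
arm 2 at φ=120.0°: e+L cos θ2 = 0.2582;  O2 = (-0.1291, 0.2236, 0.0208)
O3 = (0.2600·cos240.0°, 0.2600·sin240.0°, 0.0000) = (-0.1300, -0.2252, 0.0000)
eliminate P² terms by subtracting sphere 1 from 2 and 3
linear system: -0.7079x+0.4472y = 0.0093−0.2114z; -0.7097x+-0.4503y = 0.0098−0.1697z
det = 0.6361;  x = -0.0135+0.2689z,  y = -0.0005+-0.0470z
into |P−O₁|² = l²: 1.0745z² + 0.0415z + -0.0656 = 0;  Δ = 0.2836;  z = -0.2671 or 0.2285 → z<0 root = -0.2671
x = -0.0854, y = 0.0120

(-0.0854, 0.0120, -0.2671)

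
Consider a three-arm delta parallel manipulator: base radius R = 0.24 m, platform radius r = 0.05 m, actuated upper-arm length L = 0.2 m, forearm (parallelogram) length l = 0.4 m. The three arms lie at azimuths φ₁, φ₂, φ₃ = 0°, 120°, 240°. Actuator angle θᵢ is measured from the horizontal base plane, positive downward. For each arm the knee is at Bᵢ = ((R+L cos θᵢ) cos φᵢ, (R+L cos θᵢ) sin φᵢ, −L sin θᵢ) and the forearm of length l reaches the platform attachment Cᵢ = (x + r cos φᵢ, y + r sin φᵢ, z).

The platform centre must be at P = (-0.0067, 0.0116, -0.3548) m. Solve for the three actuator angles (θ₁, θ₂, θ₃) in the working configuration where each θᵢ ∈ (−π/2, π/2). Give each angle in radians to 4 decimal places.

θ₁ = 0.7853, θ₂ = 0.6979, θ₃ = 0.7853

φ1=0.0° → target in arm frame (-0.0067, 0.0116)
  A cos θ + B sin θ = C:  0.1967·cos θ + -0.3548·sin θ = -0.1118
  √(A²+B²)=0.4057;  θ1 = -1.0646+1.8499 ≈ 0.7853
rotate P by −φ2: (0.0134, 0.0000, -0.3548)
  A cos θ + B sin θ = C:  0.1766·cos θ + -0.3548·sin θ = -0.0927
  θ2 = atan2(B,A) + arccos(C/0.3963) = 0.6979
φ3=240.0° → target in arm frame (-0.0067, -0.0116)
  A=0.1967, B=-0.3548, C=(l²−L²−A²−y'²−z²)/(2L)=-0.1118
  θ3 = atan2(B,A) + arccos(C/0.4057) = 0.7853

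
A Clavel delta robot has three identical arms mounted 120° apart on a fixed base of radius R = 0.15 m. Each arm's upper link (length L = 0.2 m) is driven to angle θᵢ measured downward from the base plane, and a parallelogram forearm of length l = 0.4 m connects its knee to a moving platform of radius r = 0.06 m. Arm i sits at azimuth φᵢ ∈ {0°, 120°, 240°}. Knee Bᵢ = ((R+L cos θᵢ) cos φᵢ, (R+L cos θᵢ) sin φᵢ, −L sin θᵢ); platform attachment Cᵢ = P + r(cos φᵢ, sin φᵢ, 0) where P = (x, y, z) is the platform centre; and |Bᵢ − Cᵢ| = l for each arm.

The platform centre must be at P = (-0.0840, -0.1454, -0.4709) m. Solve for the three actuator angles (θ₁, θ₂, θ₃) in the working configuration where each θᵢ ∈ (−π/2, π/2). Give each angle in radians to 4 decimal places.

φ1=0.0° → target in arm frame (-0.0840, -0.1454)
  e−x'=0.1740;  (l²−L²−(e−x')²−y'²−z²)/2L = -0.3829
  √(A²+B²)=0.5020;  θ1 = -1.2169+2.4383 ≈ 1.2215
rotate P by −φ2: (-0.0839, 0.1454, -0.4709)
  A=0.1739, B=-0.4709, C=(l²−L²−A²−y'²−z²)/(2L)=-0.3829
  √(A²+B²)=0.5020;  θ2 = -1.2170+2.4383 ≈ 1.2213
φ3=240.0° → target in arm frame (0.1679, 0.0000)
  A=-0.0779, B=-0.4709, C=(l²−L²−A²−y'²−z²)/(2L)=-0.2695
  γ=atan2(-0.4709,-0.0779)=-1.7348;  ψ=arccos(-0.5647)=2.1709;  θ3=γ+ψ≈0.4361

θ₁ = 1.2215, θ₂ = 1.2213, θ₃ = 0.4361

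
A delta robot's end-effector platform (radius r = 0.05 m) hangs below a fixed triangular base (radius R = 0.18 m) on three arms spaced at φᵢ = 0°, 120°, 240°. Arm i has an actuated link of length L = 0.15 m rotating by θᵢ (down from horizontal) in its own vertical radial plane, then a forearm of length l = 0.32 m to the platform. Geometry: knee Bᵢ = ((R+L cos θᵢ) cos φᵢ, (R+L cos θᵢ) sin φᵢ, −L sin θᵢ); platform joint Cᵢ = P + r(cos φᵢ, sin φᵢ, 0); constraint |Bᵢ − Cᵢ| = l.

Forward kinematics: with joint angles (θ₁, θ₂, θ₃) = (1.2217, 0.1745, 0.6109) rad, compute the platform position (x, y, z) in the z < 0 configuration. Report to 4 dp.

arm 1 at φ=0.0°: e+L cos θ1 = 0.1813;  O1 = (0.1813, 0.0000, -0.1410)
arm 2 at φ=120.0°: e+L cos θ2 = 0.2777;  O2 = (-0.1389, 0.2405, -0.0260)
φ3=240.0°: virtual centre (-0.1264, -0.2190, -0.0860), radius l
eliminate P² terms by subtracting sphere 1 from 2 and 3
plane₁₂: -0.6403x+0.4810y+0.2298z = 0.0251
Cramer: x(z) = -0.0346+0.2662z;  y(z) = 0.0061-0.1234z
quadratic in z: (1.0861)z²+(0.1655)z+(-0.0359)=0, √Δ=0.4281 → z ∈ {-0.2733, 0.1209}; z = -0.2733 (taking z<0)
x = -0.1073, y = 0.0398

(-0.1073, 0.0398, -0.2733)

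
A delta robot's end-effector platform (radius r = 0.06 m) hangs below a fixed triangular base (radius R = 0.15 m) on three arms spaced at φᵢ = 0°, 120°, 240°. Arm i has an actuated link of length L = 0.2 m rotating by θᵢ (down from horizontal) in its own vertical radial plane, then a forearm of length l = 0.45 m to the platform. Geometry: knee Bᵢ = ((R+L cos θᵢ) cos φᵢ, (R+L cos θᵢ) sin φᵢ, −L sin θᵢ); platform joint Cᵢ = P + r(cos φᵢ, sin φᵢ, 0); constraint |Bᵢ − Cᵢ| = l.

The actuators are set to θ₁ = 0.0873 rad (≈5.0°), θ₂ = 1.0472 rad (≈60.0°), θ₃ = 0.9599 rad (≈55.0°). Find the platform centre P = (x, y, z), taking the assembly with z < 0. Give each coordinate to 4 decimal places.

(0.2000, -0.0207, -0.4580)

arm 1 at φ=0.0°: e+L cos θ1 = 0.2892;  O1 = (0.2892, 0.0000, -0.0174)
O2 = (0.1900·cos120.0°, 0.1900·sin120.0°, -0.1732) = (-0.0950, 0.1645, -0.1732)
φ3=240.0°: virtual centre (-0.1024, -0.1773, -0.1638), radius l
|O₂|²−|O₁|² = -0.0179;  |O₃|²−|O₁|² = -0.0152
[-0.7685 0.3291 -0.3115]·P = -0.0179;  [-0.7832 -0.3546 -0.2928]·P = -0.0152
det = 0.5302;  x = 0.0214+-0.3900z,  y = -0.0043+0.0358z
quadratic in z: (1.1534)z²+(0.2435)z+(-0.1304)=0, √Δ=0.8131 → z ∈ {-0.4580, 0.2469}; z = -0.4580 (taking z<0)
x = 0.2000, y = -0.0207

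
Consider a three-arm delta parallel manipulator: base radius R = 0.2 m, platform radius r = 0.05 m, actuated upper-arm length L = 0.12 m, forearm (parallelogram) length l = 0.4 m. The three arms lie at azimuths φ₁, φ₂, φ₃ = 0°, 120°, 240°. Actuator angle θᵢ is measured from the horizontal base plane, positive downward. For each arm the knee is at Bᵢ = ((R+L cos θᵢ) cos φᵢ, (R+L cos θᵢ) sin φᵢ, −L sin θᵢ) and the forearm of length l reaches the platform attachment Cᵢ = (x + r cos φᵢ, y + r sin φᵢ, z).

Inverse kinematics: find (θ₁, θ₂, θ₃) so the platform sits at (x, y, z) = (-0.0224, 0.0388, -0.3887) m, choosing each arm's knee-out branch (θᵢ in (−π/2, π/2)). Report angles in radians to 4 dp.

θ₁ = 0.7855, θ₂ = 0.4365, θ₃ = 0.7855

φ1=0.0° → target in arm frame (-0.0224, 0.0388)
  A cos θ + B sin θ = C:  0.1724·cos θ + -0.3887·sin θ = -0.1530
  √(A²+B²)=0.4252;  θ1 = -1.1533+1.9388 ≈ 0.7855
rotate P by −φ2: (0.0448, 0.0000, -0.3887)
  e−x'=0.1052;  (l²−L²−(e−x')²−y'²−z²)/2L = -0.0690
  θ2 = atan2(B,A) + arccos(C/0.4027) = 0.4365
arm 3 (φ=240.0°): x'=-0.0224, y'=-0.0388
  e−x'=0.1724;  (l²−L²−(e−x')²−y'²−z²)/2L = -0.1530
  θ3 = atan2(B,A) + arccos(C/0.4252) = 0.7855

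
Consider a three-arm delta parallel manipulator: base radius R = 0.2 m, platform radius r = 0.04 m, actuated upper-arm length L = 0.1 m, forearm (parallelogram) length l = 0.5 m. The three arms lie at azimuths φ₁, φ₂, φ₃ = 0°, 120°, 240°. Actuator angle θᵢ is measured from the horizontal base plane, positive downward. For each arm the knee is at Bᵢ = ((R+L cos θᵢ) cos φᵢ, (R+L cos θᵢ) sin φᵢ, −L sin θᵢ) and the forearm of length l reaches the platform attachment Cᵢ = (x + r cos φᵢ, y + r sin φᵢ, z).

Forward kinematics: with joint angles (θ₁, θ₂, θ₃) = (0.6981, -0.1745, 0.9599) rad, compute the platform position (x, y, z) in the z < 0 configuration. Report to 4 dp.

(-0.0360, 0.1260, -0.4640)

φ1=0.0°: virtual centre (0.2366, 0.0000, -0.0643), radius l
φ2=120.0°: virtual centre (-0.1292, 0.2239, 0.0174), radius l
centre 3 = (0.2174·cos240.0°, 0.2174·sin240.0°, -0.0819) = (-0.1087, -0.1882, -0.0819)
|centre ₂|²−|centre ₁|² = 0.0070;  |centre ₃|²−|centre ₁|² = -0.0062
linear system: -0.7317x+0.4477y = 0.0070−0.1633z; -0.6906x+-0.3765y = -0.0062−-0.0353z
Cramer: x(z) = 0.0002+0.0781z;  y(z) = 0.0160-0.2370z
into |P−centre ₁|² = l²: 1.0623z² + 0.0840z + -0.1897 = 0;  Δ = 0.8132;  z = -0.4640 or 0.3849 → z<0 root = -0.4640
x = -0.0360, y = 0.1260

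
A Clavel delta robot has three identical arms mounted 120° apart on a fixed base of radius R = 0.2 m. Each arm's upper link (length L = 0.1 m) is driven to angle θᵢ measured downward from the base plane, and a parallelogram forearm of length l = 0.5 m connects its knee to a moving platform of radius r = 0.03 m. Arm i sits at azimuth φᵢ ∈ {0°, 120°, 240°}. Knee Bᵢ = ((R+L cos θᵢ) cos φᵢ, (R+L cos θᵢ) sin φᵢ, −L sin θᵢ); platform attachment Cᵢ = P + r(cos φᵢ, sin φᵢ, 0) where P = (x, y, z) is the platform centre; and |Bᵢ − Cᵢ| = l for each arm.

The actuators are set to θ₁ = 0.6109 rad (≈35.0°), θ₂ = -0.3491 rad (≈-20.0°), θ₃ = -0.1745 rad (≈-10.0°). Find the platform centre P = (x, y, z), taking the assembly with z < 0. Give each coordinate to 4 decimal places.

(-0.0962, 0.0140, -0.4160)

S1 = (0.2519·cos0.0°, 0.2519·sin0.0°, -0.0574) = (0.2519, 0.0000, -0.0574)
S2 = (0.2640·cos120.0°, 0.2640·sin120.0°, 0.0342) = (-0.1320, 0.2286, 0.0342)
arm 3 at φ=240.0°: (R−r)+L cos θ3 = 0.2685;  S3 = (-0.1342, -0.2325, 0.0174)
|S₂|²−|S₁|² = 0.0041;  |S₃|²−|S₁|² = 0.0056
plane₁₂: -0.7678x+0.4572y+0.1831z = 0.0041
Cramer: x(z) = -0.0063+0.2161z;  y(z) = -0.0016-0.0376z
into |P−S₁|² = l²: 1.0481z² + 0.0032z + -0.1800 = 0;  Δ = 0.7548;  z = -0.4160 or 0.4129 → z<0 root = -0.4160
x = -0.0962, y = 0.0140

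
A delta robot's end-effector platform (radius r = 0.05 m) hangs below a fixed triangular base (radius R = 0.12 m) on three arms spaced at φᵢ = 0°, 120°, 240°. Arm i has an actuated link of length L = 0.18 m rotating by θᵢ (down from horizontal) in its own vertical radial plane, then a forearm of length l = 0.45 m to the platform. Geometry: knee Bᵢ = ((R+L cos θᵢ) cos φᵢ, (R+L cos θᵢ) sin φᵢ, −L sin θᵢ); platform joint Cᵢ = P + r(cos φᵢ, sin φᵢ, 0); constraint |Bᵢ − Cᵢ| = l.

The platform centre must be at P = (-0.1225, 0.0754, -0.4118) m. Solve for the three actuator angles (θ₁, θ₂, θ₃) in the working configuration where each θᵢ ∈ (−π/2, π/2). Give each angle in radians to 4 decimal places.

θ₁ = 0.6982, θ₂ = -0.0873, θ₃ = 0.3490

rotate P by −φ1: (-0.1225, 0.0754, -0.4118)
  A cos θ + B sin θ = C:  0.1925·cos θ + -0.4118·sin θ = -0.1173
  θ1 = atan2(B,A) + arccos(C/0.4546) = 0.6982
arm 2 (φ=120.0°): x'=0.1265, y'=0.0684
  A=-0.0565, B=-0.4118, C=(l²−L²−A²−y'²−z²)/(2L)=-0.0204
  γ=atan2(-0.4118,-0.0565)=-1.7073;  ψ=arccos(-0.0491)=1.6200;  θ2=γ+ψ≈-0.0873
rotate P by −φ3: (-0.0040, -0.1438, -0.4118)
  e−x'=0.0740;  (l²−L²−(e−x')²−y'²−z²)/2L = -0.0712
  θ3 = atan2(B,A) + arccos(C/0.4184) = 0.3490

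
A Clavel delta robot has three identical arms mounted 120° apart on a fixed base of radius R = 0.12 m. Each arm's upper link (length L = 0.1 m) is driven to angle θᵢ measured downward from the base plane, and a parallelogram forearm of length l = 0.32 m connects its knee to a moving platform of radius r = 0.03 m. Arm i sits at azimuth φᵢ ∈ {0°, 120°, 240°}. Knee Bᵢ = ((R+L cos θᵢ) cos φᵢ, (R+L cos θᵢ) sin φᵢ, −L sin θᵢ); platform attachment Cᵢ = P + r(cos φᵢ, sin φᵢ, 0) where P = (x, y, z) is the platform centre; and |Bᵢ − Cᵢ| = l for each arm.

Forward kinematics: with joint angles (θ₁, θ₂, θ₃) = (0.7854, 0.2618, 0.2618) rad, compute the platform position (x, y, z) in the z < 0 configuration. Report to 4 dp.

φ1=0.0°: virtual centre (0.1607, 0.0000, -0.0707), radius l
φ2=120.0°: virtual centre (-0.0933, 0.1616, -0.0259), radius l
arm 3 at φ=240.0°: e+L cos θ3 = 0.1866;  O3 = (-0.0933, -0.1616, -0.0259)
eliminate P² terms by subtracting sphere 1 from 2 and 3
[-0.5080 0.3232 0.0897]·P = 0.0047;  [-0.5080 -0.3232 0.0897]·P = 0.0047
det = 0.3284;  x = -0.0092+0.1765z,  y = 0.0000+0.0000z
into |P−O₁|² = l²: 1.0311z² + 0.0815z + -0.0685 = 0;  Δ = 0.2893;  z = -0.3003 or 0.2213 → z<0 root = -0.3003
x = -0.0622, y = 0.0000

(-0.0622, 0.0000, -0.3003)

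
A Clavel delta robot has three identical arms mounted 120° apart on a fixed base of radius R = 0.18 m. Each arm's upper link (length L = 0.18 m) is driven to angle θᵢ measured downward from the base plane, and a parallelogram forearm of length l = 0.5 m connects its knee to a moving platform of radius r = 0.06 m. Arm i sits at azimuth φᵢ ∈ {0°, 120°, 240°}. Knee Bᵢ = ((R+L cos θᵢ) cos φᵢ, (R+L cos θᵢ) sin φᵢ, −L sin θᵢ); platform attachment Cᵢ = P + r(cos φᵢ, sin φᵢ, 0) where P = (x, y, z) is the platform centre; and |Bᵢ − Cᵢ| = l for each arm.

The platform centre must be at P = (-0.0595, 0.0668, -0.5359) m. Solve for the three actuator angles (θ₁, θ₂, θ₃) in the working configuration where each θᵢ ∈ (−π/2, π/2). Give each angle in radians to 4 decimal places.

arm 1 (φ=0.0°): x'=-0.0595, y'=0.0668
  A=0.1795, B=-0.5359, C=(l²−L²−A²−y'²−z²)/(2L)=-0.2952
  √(A²+B²)=0.5652;  θ1 = -1.2476+2.1204 ≈ 0.8728
rotate P by −φ2: (0.0876, 0.0181, -0.5359)
  e−x'=0.0324;  (l²−L²−(e−x')²−y'²−z²)/2L = -0.1971
  √(A²+B²)=0.5369;  θ2 = -1.5104+1.9468 ≈ 0.4364
φ3=240.0° → target in arm frame (-0.0281, -0.0849)
  A cos θ + B sin θ = C:  0.1481·cos θ + -0.5359·sin θ = -0.2743
  θ3 = atan2(B,A) + arccos(C/0.5560) = 0.7855

θ₁ = 0.8728, θ₂ = 0.4364, θ₃ = 0.7855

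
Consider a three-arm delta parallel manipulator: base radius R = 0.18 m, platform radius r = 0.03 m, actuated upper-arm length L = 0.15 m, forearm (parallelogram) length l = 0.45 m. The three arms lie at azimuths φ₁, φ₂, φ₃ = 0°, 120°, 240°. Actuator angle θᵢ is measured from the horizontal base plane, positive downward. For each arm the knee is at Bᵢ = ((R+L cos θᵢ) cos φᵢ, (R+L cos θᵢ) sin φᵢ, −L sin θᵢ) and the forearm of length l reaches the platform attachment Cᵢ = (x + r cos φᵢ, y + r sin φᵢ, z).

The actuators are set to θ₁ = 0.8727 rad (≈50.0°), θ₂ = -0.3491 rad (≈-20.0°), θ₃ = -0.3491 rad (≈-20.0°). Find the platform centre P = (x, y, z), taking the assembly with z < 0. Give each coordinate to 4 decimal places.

(-0.1534, 0.0000, -0.3214)

φ1=0.0°: virtual centre (0.2464, 0.0000, -0.1149), radius l
O2 = (0.2910·cos120.0°, 0.2910·sin120.0°, 0.0513) = (-0.1455, 0.2520, 0.0513)
φ3=240.0°: virtual centre (-0.1455, -0.2520, 0.0513), radius l
|O₂|²−|O₁|² = 0.0134;  |O₃|²−|O₁|² = 0.0134
linear system: -0.7838x+0.5039y = 0.0134−0.3324z; -0.7838x+-0.5039y = 0.0134−0.3324z
Cramer: x(z) = -0.0170+0.4241z;  y(z) = 0.0000-0.0000z
into |P−O₁|² = l²: 1.1799z² + 0.0063z + -0.1199 = 0;  Δ = 0.5658;  z = -0.3214 or 0.3161 → z<0 root = -0.3214
x = -0.1534, y = 0.0000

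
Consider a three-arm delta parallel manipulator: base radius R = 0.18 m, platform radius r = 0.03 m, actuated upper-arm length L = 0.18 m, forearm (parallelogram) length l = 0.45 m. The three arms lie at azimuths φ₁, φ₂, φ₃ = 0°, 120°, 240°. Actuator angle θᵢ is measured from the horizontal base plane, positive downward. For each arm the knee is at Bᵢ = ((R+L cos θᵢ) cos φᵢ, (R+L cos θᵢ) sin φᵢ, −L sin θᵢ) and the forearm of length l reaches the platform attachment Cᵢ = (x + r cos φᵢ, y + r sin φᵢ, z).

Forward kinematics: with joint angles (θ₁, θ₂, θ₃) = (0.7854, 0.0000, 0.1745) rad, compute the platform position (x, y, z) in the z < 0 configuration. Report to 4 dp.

arm 1 at φ=0.0°: e+L cos θ1 = 0.2773;  O1 = (0.2773, 0.0000, -0.1273)
arm 2 at φ=120.0°: e+L cos θ2 = 0.3300;  O2 = (-0.1650, 0.2858, 0.0000)
φ3=240.0°: virtual centre (-0.1636, -0.2834, -0.0313), radius l
subtract pairs → two planes through P
linear system: -0.8846x+0.5716y = 0.0158−0.2546z; -0.8818x+-0.5668y = 0.0150−0.1921z
det = 1.0054;  x = -0.0174+0.2527z,  y = 0.0007+-0.0543z
into |P−O₁|² = l²: 1.0668z² + 0.1055z + -0.0994 = 0;  Δ = 0.4355;  z = -0.3588 or 0.2598 → z<0 root = -0.3588
x = -0.1081, y = 0.0202

(-0.1081, 0.0202, -0.3588)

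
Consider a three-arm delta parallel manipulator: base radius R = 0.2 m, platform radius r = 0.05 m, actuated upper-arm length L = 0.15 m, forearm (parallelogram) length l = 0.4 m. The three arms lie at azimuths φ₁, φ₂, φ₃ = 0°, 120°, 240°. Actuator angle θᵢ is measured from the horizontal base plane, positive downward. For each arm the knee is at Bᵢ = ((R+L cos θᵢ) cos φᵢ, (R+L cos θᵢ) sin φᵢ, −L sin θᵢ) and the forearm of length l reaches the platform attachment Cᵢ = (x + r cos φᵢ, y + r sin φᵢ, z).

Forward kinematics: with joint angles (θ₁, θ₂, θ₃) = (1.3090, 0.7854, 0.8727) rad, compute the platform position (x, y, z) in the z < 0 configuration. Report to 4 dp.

(-0.0780, 0.0115, -0.4426)

S1 = (0.1888·cos0.0°, 0.1888·sin0.0°, -0.1449) = (0.1888, 0.0000, -0.1449)
φ2=120.0°: virtual centre (-0.1280, 0.2218, -0.1061), radius l
arm 3 at φ=240.0°: ρ3 = 0.2464;  S3 = (-0.1232, -0.2134, -0.1149)
eliminate P² terms by subtracting sphere 1 from 2 and 3
[-0.6337 0.4435 0.0776]·P = 0.0202;  [-0.6241 -0.4268 0.0600]·P = 0.0173
Cramer: x(z) = -0.0297+0.1091z;  y(z) = 0.0030-0.0191z
into |P−S₁|² = l²: 1.0123z² + 0.2420z + -0.0912 = 0;  Δ = 0.4279;  z = -0.4426 or 0.2036 → z<0 root = -0.4426
x = -0.0780, y = 0.0115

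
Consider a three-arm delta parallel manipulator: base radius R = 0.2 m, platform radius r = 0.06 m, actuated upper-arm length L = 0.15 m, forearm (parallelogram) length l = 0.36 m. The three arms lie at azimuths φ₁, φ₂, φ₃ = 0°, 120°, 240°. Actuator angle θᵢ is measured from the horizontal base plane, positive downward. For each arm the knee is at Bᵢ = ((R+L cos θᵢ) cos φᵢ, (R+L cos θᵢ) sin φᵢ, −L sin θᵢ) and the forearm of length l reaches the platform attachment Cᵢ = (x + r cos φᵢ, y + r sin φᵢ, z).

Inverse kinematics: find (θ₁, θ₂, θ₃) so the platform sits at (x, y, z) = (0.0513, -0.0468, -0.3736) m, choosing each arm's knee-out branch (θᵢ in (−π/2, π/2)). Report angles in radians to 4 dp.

rotate P by −φ1: (0.0513, -0.0468, -0.3736)
  e−x'=0.0887;  (l²−L²−(e−x')²−y'²−z²)/2L = -0.1418
  γ=atan2(-0.3736,0.0887)=-1.3377;  ψ=arccos(-0.3692)=1.9490;  θ1=γ+ψ≈0.6113
arm 2 (φ=120.0°): x'=-0.0662, y'=-0.0210
  A=0.2062, B=-0.3736, C=(l²−L²−A²−y'²−z²)/(2L)=-0.2514
  θ2 = atan2(B,A) + arccos(C/0.4267) = 1.1344
rotate P by −φ3: (0.0149, 0.0678, -0.3736)
  A=0.1251, B=-0.3736, C=(l²−L²−A²−y'²−z²)/(2L)=-0.1758
  √(A²+B²)=0.3940;  θ3 = -1.2476+2.0332 ≈ 0.7856

θ₁ = 0.6113, θ₂ = 1.1344, θ₃ = 0.7856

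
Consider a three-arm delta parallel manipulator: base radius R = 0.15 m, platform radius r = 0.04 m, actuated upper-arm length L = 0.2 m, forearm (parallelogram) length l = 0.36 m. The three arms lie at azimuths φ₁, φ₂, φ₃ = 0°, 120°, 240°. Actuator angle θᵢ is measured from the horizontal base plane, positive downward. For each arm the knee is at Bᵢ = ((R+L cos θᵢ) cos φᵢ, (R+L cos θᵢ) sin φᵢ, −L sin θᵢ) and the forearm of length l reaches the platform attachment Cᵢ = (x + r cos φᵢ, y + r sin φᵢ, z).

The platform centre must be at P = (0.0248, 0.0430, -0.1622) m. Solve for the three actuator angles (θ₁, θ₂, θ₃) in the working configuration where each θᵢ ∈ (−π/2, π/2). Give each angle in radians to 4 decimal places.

arm 1 (φ=0.0°): x'=0.0248, y'=0.0430
  A=0.0852, B=-0.1622, C=(l²−L²−A²−y'²−z²)/(2L)=0.1355
  γ=atan2(-0.1622,0.0852)=-1.0871;  ψ=arccos(0.7393)=0.7387;  θ1=γ+ψ≈-0.3484
arm 2 (φ=120.0°): x'=0.0248, y'=-0.0430
  e−x'=0.0852;  (l²−L²−(e−x')²−y'²−z²)/2L = 0.1355
  θ2 = atan2(B,A) + arccos(C/0.1832) = -0.3489
φ3=240.0° → target in arm frame (-0.0496, 0.0000)
  e−x'=0.1596;  (l²−L²−(e−x')²−y'²−z²)/2L = 0.0945
  γ=atan2(-0.1622,0.1596)=-0.7934;  ψ=arccos(0.4153)=1.1425;  θ3=γ+ψ≈0.3492

θ₁ = -0.3484, θ₂ = -0.3489, θ₃ = 0.3492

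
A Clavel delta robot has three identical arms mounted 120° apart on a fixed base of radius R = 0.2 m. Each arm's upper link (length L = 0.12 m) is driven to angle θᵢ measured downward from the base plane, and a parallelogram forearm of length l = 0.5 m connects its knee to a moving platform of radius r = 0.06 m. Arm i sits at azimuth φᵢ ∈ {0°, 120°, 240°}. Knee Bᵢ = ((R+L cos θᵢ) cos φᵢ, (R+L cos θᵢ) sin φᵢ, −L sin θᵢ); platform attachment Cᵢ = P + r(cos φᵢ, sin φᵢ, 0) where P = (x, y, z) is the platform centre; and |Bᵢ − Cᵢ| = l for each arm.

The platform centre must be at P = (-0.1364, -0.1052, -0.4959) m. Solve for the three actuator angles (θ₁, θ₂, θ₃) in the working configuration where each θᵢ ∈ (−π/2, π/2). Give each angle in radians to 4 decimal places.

φ1=0.0° → target in arm frame (-0.1364, -0.1052)
  A cos θ + B sin θ = C:  0.2764·cos θ + -0.4959·sin θ = -0.4074
  √(A²+B²)=0.5677;  θ1 = -1.0623+2.3712 ≈ 1.3089
arm 2 (φ=120.0°): x'=-0.0229, y'=0.1707
  A cos θ + B sin θ = C:  0.1629·cos θ + -0.4959·sin θ = -0.2750
  √(A²+B²)=0.5220;  θ2 = -1.2534+2.1257 ≈ 0.8723
rotate P by −φ3: (0.1593, -0.0655, -0.4959)
  A cos θ + B sin θ = C:  -0.0193·cos θ + -0.4959·sin θ = -0.0624
  θ3 = atan2(B,A) + arccos(C/0.4963) = 0.0872

θ₁ = 1.3089, θ₂ = 0.8723, θ₃ = 0.0872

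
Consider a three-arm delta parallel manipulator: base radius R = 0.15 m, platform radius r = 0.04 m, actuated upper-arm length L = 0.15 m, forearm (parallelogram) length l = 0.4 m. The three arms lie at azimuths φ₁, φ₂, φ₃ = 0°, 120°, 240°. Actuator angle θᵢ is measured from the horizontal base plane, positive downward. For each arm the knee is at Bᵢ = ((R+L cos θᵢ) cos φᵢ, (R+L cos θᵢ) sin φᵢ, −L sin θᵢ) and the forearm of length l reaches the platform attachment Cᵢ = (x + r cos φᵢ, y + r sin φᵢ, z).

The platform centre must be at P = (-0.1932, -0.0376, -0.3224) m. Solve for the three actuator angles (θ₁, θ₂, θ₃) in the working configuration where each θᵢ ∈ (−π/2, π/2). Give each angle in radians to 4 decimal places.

arm 1 (φ=0.0°): x'=-0.1932, y'=-0.0376
  A cos θ + B sin θ = C:  0.3032·cos θ + -0.3224·sin θ = -0.1993
  γ=atan2(-0.3224,0.3032)=-0.8161;  ψ=arccos(-0.4503)=2.0379;  θ1=γ+ψ≈1.2218
rotate P by −φ2: (0.0640, 0.1861, -0.3224)
  A=0.0460, B=-0.3224, C=(l²−L²−A²−y'²−z²)/(2L)=-0.0106
  θ2 = atan2(B,A) + arccos(C/0.3257) = 0.1743
rotate P by −φ3: (0.1292, -0.1485, -0.3224)
  e−x'=-0.0192;  (l²−L²−(e−x')²−y'²−z²)/2L = 0.0371
  γ=atan2(-0.3224,-0.0192)=-1.6302;  ψ=arccos(0.1149)=1.4556;  θ3=γ+ψ≈-0.1745

θ₁ = 1.2218, θ₂ = 0.1743, θ₃ = -0.1745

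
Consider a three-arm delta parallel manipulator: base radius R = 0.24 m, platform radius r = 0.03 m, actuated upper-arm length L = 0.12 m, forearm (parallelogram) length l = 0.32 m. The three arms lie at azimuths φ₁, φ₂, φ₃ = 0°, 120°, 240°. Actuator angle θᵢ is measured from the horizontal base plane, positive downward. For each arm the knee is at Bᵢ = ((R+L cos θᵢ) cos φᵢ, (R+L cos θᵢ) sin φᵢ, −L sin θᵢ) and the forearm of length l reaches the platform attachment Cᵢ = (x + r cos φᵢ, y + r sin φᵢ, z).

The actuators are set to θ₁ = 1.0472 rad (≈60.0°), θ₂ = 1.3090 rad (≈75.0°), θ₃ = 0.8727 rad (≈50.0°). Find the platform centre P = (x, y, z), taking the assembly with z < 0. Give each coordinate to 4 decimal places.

arm 1 at φ=0.0°: ρ1 = 0.2700;  O1 = (0.2700, 0.0000, -0.1039)
φ2=120.0°: virtual centre (-0.1205, 0.2088, -0.1159), radius l
φ3=240.0°: virtual centre (-0.1436, -0.2487, -0.0919), radius l
|O₂|²−|O₁|² = -0.0122;  |O₃|²−|O₁|² = 0.0072
plane₁₂: -0.7811x+0.4175y+-0.0240z = -0.0122
det = 0.7338;  x = 0.0041+-0.0026z,  y = -0.0214+0.0526z
sphere 1 gives Az²+Bz+C=0 with A=1.0028, B=0.2070, C=-0.0205;  B²−4AC=0.1249;  roots -0.2794, 0.0730;  negative root z = -0.2794
x = 0.0049, y = -0.0360

(0.0049, -0.0360, -0.2794)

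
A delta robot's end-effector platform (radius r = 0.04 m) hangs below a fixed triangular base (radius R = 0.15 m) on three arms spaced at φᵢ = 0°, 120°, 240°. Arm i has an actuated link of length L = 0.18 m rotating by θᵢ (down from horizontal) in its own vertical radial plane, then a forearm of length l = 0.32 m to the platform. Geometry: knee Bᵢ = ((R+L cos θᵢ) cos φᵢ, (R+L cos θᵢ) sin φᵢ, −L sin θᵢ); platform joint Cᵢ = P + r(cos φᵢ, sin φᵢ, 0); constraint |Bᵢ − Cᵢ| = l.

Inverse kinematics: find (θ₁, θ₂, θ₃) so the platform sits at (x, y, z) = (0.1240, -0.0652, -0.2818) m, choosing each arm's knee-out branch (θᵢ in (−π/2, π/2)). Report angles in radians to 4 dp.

θ₁ = 0.0872, θ₂ = 1.2217, θ₃ = 0.7857

rotate P by −φ1: (0.1240, -0.0652, -0.2818)
  A cos θ + B sin θ = C:  -0.0140·cos θ + -0.2818·sin θ = -0.0385
  θ1 = atan2(B,A) + arccos(C/0.2821) = 0.0872
rotate P by −φ2: (-0.1185, -0.0748, -0.2818)
  A cos θ + B sin θ = C:  0.2285·cos θ + -0.2818·sin θ = -0.1867
  γ=atan2(-0.2818,0.2285)=-0.8895;  ψ=arccos(-0.5146)=2.1113;  θ2=γ+ψ≈1.2217
arm 3 (φ=240.0°): x'=-0.0055, y'=0.1400
  A cos θ + B sin θ = C:  0.1155·cos θ + -0.2818·sin θ = -0.1177
  θ3 = atan2(B,A) + arccos(C/0.3046) = 0.7857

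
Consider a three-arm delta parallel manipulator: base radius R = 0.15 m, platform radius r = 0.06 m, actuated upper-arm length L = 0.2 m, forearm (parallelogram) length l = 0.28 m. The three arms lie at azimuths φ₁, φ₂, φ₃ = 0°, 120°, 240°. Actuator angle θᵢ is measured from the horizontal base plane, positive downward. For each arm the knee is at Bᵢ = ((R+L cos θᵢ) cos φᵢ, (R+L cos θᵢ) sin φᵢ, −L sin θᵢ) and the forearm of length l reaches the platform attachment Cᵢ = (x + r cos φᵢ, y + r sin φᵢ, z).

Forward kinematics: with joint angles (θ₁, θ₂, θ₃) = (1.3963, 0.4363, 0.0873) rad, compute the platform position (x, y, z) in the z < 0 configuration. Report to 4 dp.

arm 1 at φ=0.0°: ρ1 = 0.1247;  S1 = (0.1247, 0.0000, -0.1970)
S2 = (0.2713·cos120.0°, 0.2713·sin120.0°, -0.0845) = (-0.1356, 0.2349, -0.0845)
φ3=240.0°: virtual centre (-0.1446, -0.2505, -0.0174), radius l
subtract pairs → two planes through P
plane₁₂: -0.5207x+0.4698y+0.2249z = 0.0264
det = 0.5140;  x = -0.0528+0.5474z,  y = -0.0024+0.1281z
into |P−S₁|² = l²: 1.3161z² + 0.1990z + -0.0081 = 0;  Δ = 0.0822;  z = -0.1845 or 0.0333 → z<0 root = -0.1845
x = -0.1538, y = -0.0260

(-0.1538, -0.0260, -0.1845)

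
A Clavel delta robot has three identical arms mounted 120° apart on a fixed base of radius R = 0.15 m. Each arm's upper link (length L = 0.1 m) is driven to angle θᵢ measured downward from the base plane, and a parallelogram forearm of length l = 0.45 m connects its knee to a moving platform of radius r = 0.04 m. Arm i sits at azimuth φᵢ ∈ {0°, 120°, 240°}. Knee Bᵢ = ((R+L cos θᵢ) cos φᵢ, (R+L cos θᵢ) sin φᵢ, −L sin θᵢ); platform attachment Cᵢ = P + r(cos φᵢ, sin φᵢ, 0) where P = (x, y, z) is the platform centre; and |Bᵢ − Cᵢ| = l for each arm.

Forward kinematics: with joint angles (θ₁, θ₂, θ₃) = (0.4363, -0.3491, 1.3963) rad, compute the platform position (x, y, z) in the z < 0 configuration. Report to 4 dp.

O1 = (0.2006·cos0.0°, 0.2006·sin0.0°, -0.0423) = (0.2006, 0.0000, -0.0423)
O2 = (0.2040·cos120.0°, 0.2040·sin120.0°, 0.0342) = (-0.1020, 0.1766, 0.0342)
arm 3 at φ=240.0°: ρ3 = 0.1274;  O3 = (-0.0637, -0.1103, -0.0985)
eliminate P² terms by subtracting sphere 1 from 2 and 3
plane₁₂: -0.6052x+0.3533y+0.1529z = 0.0007
det = 0.3203;  x = 0.0173+-0.0187z,  y = 0.0317+-0.4649z
into |P−O₁|² = l²: 1.2165z² + 0.0619z + -0.1661 = 0;  Δ = 0.8120;  z = -0.3958 or 0.3449 → z<0 root = -0.3958
x = 0.0247, y = 0.2157

(0.0247, 0.2157, -0.3958)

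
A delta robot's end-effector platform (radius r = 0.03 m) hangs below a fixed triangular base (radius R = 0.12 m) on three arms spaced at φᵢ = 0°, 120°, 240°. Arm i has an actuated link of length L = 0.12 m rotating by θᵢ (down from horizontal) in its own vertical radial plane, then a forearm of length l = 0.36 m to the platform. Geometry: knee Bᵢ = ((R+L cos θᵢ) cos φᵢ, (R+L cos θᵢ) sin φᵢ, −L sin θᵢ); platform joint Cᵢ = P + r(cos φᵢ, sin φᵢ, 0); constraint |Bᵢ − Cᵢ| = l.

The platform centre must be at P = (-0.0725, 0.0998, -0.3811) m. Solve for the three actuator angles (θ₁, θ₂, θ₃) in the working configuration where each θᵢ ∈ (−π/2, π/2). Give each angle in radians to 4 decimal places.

θ₁ = 1.1343, θ₂ = 0.2621, θ₃ = 1.0472

rotate P by −φ1: (-0.0725, 0.0998, -0.3811)
  A cos θ + B sin θ = C:  0.1625·cos θ + -0.3811·sin θ = -0.2767
  √(A²+B²)=0.4143;  θ1 = -1.1677+2.3021 ≈ 1.1343
rotate P by −φ2: (0.1227, 0.0129, -0.3811)
  A=-0.0327, B=-0.3811, C=(l²−L²−A²−y'²−z²)/(2L)=-0.1303
  √(A²+B²)=0.3825;  θ2 = -1.6563+1.9184 ≈ 0.2621
φ3=240.0° → target in arm frame (-0.0502, -0.1127)
  A cos θ + B sin θ = C:  0.1402·cos θ + -0.3811·sin θ = -0.2599
  γ=atan2(-0.3811,0.1402)=-1.2183;  ψ=arccos(-0.6401)=2.2655;  θ3=γ+ψ≈1.0472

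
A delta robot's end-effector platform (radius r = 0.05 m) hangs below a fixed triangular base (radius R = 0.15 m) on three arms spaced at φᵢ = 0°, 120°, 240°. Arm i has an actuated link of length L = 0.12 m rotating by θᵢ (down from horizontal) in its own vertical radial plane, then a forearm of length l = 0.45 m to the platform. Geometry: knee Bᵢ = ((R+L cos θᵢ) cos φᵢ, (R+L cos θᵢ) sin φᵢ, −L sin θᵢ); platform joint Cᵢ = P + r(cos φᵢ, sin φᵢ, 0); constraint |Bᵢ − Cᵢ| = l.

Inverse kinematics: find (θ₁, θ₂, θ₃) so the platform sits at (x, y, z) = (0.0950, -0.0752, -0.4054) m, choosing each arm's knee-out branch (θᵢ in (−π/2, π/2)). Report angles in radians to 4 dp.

θ₁ = -0.1745, θ₂ = 0.6982, θ₃ = 0.1743

rotate P by −φ1: (0.0950, -0.0752, -0.4054)
  A=0.0050, B=-0.4054, C=(l²−L²−A²−y'²−z²)/(2L)=0.0753
  √(A²+B²)=0.4054;  θ1 = -1.5585+1.3840 ≈ -0.1745
rotate P by −φ2: (-0.1126, -0.0447, -0.4054)
  e−x'=0.2126;  (l²−L²−(e−x')²−y'²−z²)/2L = -0.0977
  γ=atan2(-0.4054,0.2126)=-1.0878;  ψ=arccos(-0.2135)=1.7859;  θ2=γ+ψ≈0.6982
rotate P by −φ3: (0.0176, 0.1199, -0.4054)
  A cos θ + B sin θ = C:  0.0824·cos θ + -0.4054·sin θ = 0.0108
  √(A²+B²)=0.4137;  θ3 = -1.3703+1.5446 ≈ 0.1743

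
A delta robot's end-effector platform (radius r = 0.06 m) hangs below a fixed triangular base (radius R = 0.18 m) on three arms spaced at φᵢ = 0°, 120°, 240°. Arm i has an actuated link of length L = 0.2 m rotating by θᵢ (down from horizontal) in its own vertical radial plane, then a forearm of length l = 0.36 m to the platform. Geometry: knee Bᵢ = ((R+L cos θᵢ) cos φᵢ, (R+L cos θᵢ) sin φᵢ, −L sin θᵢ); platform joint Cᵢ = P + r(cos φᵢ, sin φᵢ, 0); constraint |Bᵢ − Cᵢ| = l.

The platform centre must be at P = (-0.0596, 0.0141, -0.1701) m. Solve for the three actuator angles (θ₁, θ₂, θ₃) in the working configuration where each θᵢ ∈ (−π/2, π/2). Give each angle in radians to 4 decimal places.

φ1=0.0° → target in arm frame (-0.0596, 0.0141)
  A=0.1796, B=-0.1701, C=(l²−L²−A²−y'²−z²)/(2L)=0.0705
  √(A²+B²)=0.2474;  θ1 = -0.7582+1.2817 ≈ 0.5234
φ2=120.0° → target in arm frame (0.0420, 0.0446)
  A cos θ + B sin θ = C:  0.0780·cos θ + -0.1701·sin θ = 0.1315
  √(A²+B²)=0.1871;  θ2 = -1.1409+0.7916 ≈ -0.3493
arm 3 (φ=240.0°): x'=0.0176, y'=-0.0587
  e−x'=0.1024;  (l²−L²−(e−x')²−y'²−z²)/2L = 0.1168
  γ=atan2(-0.1701,0.1024)=-1.0289;  ψ=arccos(0.5885)=0.9416;  θ3=γ+ψ≈-0.0872

θ₁ = 0.5234, θ₂ = -0.3493, θ₃ = -0.0872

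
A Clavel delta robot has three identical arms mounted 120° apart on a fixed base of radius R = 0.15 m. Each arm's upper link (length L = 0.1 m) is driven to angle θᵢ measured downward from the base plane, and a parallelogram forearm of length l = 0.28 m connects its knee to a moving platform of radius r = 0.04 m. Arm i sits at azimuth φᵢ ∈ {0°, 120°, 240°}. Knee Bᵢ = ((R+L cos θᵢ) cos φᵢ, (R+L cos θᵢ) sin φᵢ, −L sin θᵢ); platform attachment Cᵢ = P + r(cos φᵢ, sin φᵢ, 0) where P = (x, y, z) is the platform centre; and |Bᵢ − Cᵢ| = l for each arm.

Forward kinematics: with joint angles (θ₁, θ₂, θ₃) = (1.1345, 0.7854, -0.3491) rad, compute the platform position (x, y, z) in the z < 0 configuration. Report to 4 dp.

arm 1 at φ=0.0°: e+L cos θ1 = 0.1523;  O1 = (0.1523, 0.0000, -0.0906)
O2 = (0.1807·cos120.0°, 0.1807·sin120.0°, -0.0707) = (-0.0904, 0.1565, -0.0707)
arm 3 at φ=240.0°: e+L cos θ3 = 0.2040;  O3 = (-0.1020, -0.1766, 0.0342)
eliminate P² terms by subtracting sphere 1 from 2 and 3
linear system: -0.4852x+0.3130y = 0.0063−0.0398z; -0.5085x+-0.3533y = 0.0114−0.2497z
Cramer: x(z) = -0.0175+0.2790z;  y(z) = -0.0071+0.3052z
sphere 1 gives Az²+Bz+C=0 with A=1.1710, B=0.0823, C=-0.0413;  B²−4AC=0.2004;  roots -0.2263, 0.1560;  negative root z = -0.2263
x = -0.0806, y = -0.0761

(-0.0806, -0.0761, -0.2263)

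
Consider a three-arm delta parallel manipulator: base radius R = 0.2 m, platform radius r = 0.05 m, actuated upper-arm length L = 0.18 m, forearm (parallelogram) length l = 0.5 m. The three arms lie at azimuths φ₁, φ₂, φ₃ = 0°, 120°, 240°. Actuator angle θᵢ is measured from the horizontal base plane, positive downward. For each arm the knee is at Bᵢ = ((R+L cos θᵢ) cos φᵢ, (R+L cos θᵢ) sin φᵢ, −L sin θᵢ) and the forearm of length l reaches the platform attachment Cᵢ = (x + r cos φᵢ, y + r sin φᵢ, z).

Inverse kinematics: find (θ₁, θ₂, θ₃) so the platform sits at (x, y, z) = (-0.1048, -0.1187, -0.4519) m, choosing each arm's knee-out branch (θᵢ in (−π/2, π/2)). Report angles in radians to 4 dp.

θ₁ = 0.8725, θ₂ = 0.6981, θ₃ = -0.0876

rotate P by −φ1: (-0.1048, -0.1187, -0.4519)
  A cos θ + B sin θ = C:  0.2548·cos θ + -0.4519·sin θ = -0.1823
  √(A²+B²)=0.5188;  θ1 = -1.0574+1.9299 ≈ 0.8725
arm 2 (φ=120.0°): x'=-0.0504, y'=0.1501
  A=0.2004, B=-0.4519, C=(l²−L²−A²−y'²−z²)/(2L)=-0.1370
  √(A²+B²)=0.4943;  θ2 = -1.1534+1.8515 ≈ 0.6981
arm 3 (φ=240.0°): x'=0.1552, y'=-0.0314
  A cos θ + B sin θ = C:  -0.0052·cos θ + -0.4519·sin θ = 0.0344
  √(A²+B²)=0.4519;  θ3 = -1.5823+1.4947 ≈ -0.0876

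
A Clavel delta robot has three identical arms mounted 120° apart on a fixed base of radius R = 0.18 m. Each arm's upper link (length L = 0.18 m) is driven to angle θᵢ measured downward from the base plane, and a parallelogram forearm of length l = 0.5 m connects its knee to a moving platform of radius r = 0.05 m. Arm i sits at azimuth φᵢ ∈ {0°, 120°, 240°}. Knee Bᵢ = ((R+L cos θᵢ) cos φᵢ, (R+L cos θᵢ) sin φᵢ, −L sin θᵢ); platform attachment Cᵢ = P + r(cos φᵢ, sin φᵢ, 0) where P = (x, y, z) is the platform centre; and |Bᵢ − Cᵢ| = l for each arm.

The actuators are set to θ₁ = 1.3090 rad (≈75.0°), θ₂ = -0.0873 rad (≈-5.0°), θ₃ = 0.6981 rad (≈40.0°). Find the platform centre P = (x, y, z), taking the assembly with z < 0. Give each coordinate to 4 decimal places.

(-0.2156, 0.1224, -0.4588)

arm 1 at φ=0.0°: ρ1 = 0.1766;  centre 1 = (0.1766, 0.0000, -0.1739)
φ2=120.0°: virtual centre (-0.1547, 0.2679, 0.0157), radius l
centre 3 = (0.2679·cos240.0°, 0.2679·sin240.0°, -0.1157) = (-0.1339, -0.2320, -0.1157)
subtract pairs → two planes through P
plane₁₂: -0.6625x+0.5357y+0.3791z = 0.0345
det = 0.6401;  x = -0.0449+0.3722z,  y = 0.0089+-0.2474z
sphere 1 gives Az²+Bz+C=0 with A=1.1997, B=0.1785, C=-0.1706;  B²−4AC=0.8508;  roots -0.4588, 0.3100;  negative root z = -0.4588
x = -0.2156, y = 0.1224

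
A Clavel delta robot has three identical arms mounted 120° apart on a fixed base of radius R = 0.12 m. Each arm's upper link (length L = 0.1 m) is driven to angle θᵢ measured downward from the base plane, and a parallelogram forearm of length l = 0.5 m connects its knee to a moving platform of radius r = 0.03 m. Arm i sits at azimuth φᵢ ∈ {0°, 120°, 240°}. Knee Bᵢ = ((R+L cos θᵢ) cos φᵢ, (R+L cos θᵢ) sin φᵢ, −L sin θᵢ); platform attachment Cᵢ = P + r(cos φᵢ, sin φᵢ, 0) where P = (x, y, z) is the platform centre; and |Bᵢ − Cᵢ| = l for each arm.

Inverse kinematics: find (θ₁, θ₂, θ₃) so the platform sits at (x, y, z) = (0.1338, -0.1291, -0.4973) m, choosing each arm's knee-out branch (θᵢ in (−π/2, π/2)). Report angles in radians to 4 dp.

arm 1 (φ=0.0°): x'=0.1338, y'=-0.1291
  e−x'=-0.0438;  (l²−L²−(e−x')²−y'²−z²)/2L = -0.1295
  γ=atan2(-0.4973,-0.0438)=-1.6586;  ψ=arccos(-0.2593)=1.8331;  θ1=γ+ψ≈0.1745
arm 2 (φ=120.0°): x'=-0.1787, y'=-0.0513
  e−x'=0.2687;  (l²−L²−(e−x')²−y'²−z²)/2L = -0.4107
  √(A²+B²)=0.5653;  θ2 = -1.0754+2.3842 ≈ 1.3088
rotate P by −φ3: (0.0449, 0.1804, -0.4973)
  e−x'=0.0451;  (l²−L²−(e−x')²−y'²−z²)/2L = -0.2095
  √(A²+B²)=0.4993;  θ3 = -1.4804+2.0037 ≈ 0.5233

θ₁ = 0.1745, θ₂ = 1.3088, θ₃ = 0.5233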